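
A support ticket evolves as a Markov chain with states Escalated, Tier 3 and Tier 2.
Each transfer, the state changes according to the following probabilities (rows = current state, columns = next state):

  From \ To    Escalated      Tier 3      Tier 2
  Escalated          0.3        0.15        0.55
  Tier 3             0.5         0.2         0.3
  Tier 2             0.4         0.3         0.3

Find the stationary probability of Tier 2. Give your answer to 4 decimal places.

0.3959

Let the stationary distribution be π with π = πP and π_1 + π_2 + π_3 = 1.
π_1 = 0.3·π_1 + 0.5·π_2 + 0.4·π_3
π_2 = 0.15·π_1 + 0.2·π_2 + 0.3·π_3
Solving with the normalization constraint gives π = (0.3837, 0.2204, 0.3959).
So the stationary probability of Tier 2 is 0.3959.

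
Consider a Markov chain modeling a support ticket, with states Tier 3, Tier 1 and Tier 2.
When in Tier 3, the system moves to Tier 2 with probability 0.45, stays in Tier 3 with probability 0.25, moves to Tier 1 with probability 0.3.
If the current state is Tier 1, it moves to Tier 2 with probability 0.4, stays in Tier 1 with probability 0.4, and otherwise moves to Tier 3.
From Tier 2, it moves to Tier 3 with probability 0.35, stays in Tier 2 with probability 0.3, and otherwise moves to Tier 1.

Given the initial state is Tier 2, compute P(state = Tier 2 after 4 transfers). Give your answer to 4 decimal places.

0.3761

Propagate the distribution vector 4 transfers from Tier 2.
After 0 transfers: (0.0000, 0.0000, 1.0000)
After 1 transfer: (0.3500, 0.3500, 0.3000)
After 2 transfers: (0.2625, 0.3500, 0.3875)
After 3 transfers: (0.2713, 0.3544, 0.3744)
After 4 transfers: (0.2697, 0.3542, 0.3761)
P(in Tier 2 after 4 transfers) = 0.3761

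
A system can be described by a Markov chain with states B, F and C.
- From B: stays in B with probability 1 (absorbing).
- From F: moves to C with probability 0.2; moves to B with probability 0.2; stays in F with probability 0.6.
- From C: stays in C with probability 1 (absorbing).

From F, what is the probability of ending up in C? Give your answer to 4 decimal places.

0.5000

Let h(s) be the probability of absorption at C starting from transient state s. Then h(C) = 1 and h(B) = 0. By first-step analysis:
h(F) = 0.2·0 + 0.6·h(F) + 0.2·1
Solving: h(F) = 0.5000.
Starting from F, the probability is 0.5000.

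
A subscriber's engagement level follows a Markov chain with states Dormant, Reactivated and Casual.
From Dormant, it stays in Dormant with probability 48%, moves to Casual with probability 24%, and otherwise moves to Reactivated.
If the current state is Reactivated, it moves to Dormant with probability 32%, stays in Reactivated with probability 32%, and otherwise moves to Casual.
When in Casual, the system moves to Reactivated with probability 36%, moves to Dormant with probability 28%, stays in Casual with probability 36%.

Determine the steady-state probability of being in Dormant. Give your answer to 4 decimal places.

0.3659

Let the stationary distribution be π with π = πP and π_1 + π_2 + π_3 = 1.
π_1 = 0.48·π_1 + 0.32·π_2 + 0.28·π_3
π_2 = 0.28·π_1 + 0.32·π_2 + 0.36·π_3
Solving with the normalization constraint gives π = (0.3659, 0.3180, 0.3161).
So the stationary probability of Dormant is 0.3659.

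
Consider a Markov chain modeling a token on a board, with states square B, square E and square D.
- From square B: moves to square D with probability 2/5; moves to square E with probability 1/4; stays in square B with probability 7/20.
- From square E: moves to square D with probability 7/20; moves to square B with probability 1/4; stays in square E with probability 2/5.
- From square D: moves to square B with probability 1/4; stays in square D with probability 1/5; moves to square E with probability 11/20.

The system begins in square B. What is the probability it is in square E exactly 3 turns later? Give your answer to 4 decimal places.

0.4034

Propagate the distribution vector 3 turns from square B.
After 0 turns: (1.0000, 0.0000, 0.0000)
After 1 turn: (0.3500, 0.2500, 0.4000)
After 2 turns: (0.2850, 0.4075, 0.3075)
After 3 turns: (0.2785, 0.4034, 0.3181)
P(in square E after 3 turns) = 0.4034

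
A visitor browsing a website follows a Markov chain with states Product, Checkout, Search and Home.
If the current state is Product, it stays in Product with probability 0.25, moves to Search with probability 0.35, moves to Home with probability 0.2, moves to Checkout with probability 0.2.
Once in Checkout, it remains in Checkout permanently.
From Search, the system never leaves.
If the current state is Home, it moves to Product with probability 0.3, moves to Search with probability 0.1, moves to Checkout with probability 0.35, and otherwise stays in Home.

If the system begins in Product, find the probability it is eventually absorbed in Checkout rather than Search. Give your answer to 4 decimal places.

Let h(s) be the probability of absorption at Checkout starting from transient state s. Then h(Checkout) = 1 and h(Search) = 0. By first-step analysis:
h(Product) = 0.25·h(Product) + 0.2·1 + 0.35·0 + 0.2·h(Home)
h(Home) = 0.3·h(Product) + 0.35·1 + 0.1·0 + 0.25·h(Home)
Solving: h(Product) = 0.4378, h(Home) = 0.6418.
Starting from Product, the probability is 0.4378.

0.4378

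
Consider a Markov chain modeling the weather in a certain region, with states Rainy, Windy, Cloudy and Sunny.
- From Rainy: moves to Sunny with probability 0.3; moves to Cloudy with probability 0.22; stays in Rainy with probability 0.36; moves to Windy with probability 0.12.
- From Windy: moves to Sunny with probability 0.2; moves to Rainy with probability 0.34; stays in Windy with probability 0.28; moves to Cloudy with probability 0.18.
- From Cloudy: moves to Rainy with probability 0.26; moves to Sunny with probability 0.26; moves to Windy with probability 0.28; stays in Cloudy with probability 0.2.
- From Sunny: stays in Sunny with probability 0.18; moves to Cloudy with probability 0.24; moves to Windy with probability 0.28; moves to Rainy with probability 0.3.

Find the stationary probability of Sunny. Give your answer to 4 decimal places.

0.2399

Let the stationary distribution be π with π = πP and π_1 + π_2 + π_3 + π_4 = 1.
π_1 = 0.36·π_1 + 0.34·π_2 + 0.26·π_3 + 0.3·π_4
π_2 = 0.12·π_1 + 0.28·π_2 + 0.28·π_3 + 0.28·π_4
π_3 = 0.22·π_1 + 0.18·π_2 + 0.2·π_3 + 0.24·π_4
Solving with the normalization constraint gives π = (0.3199, 0.2288, 0.2114, 0.2399).
So the stationary probability of Sunny is 0.2399.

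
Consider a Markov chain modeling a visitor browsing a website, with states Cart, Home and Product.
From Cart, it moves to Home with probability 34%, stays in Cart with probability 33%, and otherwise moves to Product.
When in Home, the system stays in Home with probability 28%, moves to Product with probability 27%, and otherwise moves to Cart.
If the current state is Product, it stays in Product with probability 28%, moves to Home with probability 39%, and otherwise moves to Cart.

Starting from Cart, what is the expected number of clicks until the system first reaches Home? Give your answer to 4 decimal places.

Let t(s) be the expected number of clicks to first reach Home from state s, with t(Home) = 0. Conditioning on the first click:
t(Cart) = 1 + 0.33·t(Cart) + 0.33·t(Product)
t(Product) = 1 + 0.33·t(Cart) + 0.28·t(Product)
Solving: t(Cart) = 2.8112, t(Product) = 2.6774.
Expected clicks from Cart to Home: 2.8112.

2.8112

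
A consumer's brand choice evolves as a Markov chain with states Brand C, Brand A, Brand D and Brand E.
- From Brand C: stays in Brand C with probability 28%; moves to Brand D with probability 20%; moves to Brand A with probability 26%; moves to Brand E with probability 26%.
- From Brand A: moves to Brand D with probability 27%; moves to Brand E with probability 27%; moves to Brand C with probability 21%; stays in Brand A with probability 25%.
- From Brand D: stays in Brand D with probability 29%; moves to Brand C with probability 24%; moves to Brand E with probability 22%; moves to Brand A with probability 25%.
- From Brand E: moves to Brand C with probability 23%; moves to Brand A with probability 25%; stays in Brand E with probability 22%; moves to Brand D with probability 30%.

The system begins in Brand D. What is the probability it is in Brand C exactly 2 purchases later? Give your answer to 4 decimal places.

0.2399

Propagate the distribution vector 2 purchases from Brand D.
After 0 purchases: (0.0000, 0.0000, 1.0000, 0.0000)
After 1 purchase: (0.2400, 0.2500, 0.2900, 0.2200)
After 2 purchases: (0.2399, 0.2524, 0.2656, 0.2421)
P(in Brand C after 2 purchases) = 0.2399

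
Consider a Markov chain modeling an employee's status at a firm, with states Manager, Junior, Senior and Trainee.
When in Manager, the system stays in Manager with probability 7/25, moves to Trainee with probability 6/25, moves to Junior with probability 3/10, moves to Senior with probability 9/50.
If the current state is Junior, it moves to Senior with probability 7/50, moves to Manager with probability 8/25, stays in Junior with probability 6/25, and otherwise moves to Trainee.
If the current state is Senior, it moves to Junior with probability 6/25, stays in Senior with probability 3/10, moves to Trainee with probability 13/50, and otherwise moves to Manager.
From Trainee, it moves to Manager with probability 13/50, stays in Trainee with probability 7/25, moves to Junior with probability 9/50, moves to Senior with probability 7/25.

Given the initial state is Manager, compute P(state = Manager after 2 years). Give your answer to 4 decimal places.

Propagate the distribution vector 2 years from Manager.
After 0 years: (1.0000, 0.0000, 0.0000, 0.0000)
After 1 year: (0.2800, 0.3000, 0.1800, 0.2400)
After 2 years: (0.2728, 0.2424, 0.2136, 0.2712)
P(in Manager after 2 years) = 0.2728

0.2728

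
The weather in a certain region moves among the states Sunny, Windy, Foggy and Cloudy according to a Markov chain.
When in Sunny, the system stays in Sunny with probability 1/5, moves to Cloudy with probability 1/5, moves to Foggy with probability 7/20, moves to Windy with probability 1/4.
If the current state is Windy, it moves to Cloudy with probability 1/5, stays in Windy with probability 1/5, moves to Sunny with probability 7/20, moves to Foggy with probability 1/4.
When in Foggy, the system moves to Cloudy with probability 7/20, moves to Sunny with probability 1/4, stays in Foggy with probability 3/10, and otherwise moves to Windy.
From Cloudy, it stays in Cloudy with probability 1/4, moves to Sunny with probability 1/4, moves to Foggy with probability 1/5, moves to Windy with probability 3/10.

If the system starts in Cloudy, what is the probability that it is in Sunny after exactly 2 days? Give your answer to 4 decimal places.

0.2675

Propagate the distribution vector 2 days from Cloudy.
After 0 days: (0.0000, 0.0000, 0.0000, 1.0000)
After 1 day: (0.2500, 0.3000, 0.2000, 0.2500)
After 2 days: (0.2675, 0.2175, 0.2725, 0.2425)
P(in Sunny after 2 days) = 0.2675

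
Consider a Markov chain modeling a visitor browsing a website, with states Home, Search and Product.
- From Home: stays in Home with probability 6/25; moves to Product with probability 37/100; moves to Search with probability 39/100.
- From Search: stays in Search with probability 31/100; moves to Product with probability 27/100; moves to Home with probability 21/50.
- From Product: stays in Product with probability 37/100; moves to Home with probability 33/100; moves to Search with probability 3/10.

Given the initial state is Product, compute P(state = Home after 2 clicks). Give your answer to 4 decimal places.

0.3273

Sum over the intermediate state after 1 click:
P = P(Product→Home)·P(Home→Home) + P(Product→Search)·P(Search→Home) + P(Product→Product)·P(Product→Home)
  = 0.33×0.24 + 0.3×0.42 + 0.37×0.33
  = 0.0792 + 0.1260 + 0.1221 = 0.3273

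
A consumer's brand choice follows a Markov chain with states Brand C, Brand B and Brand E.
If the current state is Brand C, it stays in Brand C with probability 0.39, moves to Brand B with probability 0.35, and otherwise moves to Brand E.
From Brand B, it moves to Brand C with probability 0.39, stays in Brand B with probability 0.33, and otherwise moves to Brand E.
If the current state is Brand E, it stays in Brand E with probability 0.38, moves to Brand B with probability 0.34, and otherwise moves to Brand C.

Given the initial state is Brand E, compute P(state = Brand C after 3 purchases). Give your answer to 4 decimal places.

Propagate the distribution vector 3 purchases from Brand E.
After 0 purchases: (0.0000, 0.0000, 1.0000)
After 1 purchase: (0.2800, 0.3400, 0.3800)
After 2 purchases: (0.3482, 0.3394, 0.3124)
After 3 purchases: (0.3556, 0.3401, 0.3043)
P(in Brand C after 3 purchases) = 0.3556

0.3556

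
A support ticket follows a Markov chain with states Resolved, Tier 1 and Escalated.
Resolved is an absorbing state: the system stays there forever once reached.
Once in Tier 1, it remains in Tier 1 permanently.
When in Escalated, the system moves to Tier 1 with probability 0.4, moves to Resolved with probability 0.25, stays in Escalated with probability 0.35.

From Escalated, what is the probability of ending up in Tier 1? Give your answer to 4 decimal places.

0.6154

Let h(s) be the probability of absorption at Tier 1 starting from transient state s. Then h(Tier 1) = 1 and h(Resolved) = 0. By first-step analysis:
h(Escalated) = 0.25·0 + 0.4·1 + 0.35·h(Escalated)
Solving: h(Escalated) = 0.6154.
Starting from Escalated, the probability is 0.6154.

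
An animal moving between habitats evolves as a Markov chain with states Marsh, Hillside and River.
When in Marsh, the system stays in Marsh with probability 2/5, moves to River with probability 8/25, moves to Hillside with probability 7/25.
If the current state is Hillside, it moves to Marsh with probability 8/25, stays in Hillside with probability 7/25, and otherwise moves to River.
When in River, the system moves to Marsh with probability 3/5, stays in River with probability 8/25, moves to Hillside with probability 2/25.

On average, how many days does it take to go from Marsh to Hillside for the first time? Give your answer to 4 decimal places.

Let t(s) be the expected number of days to first reach Hillside from state s, with t(Hillside) = 0. Conditioning on the first day:
t(Marsh) = 1 + 0.4·t(Marsh) + 0.32·t(River)
t(River) = 1 + 0.6·t(Marsh) + 0.32·t(River)
Solving: t(Marsh) = 4.6296, t(River) = 5.5556.
Expected days from Marsh to Hillside: 4.6296.

4.6296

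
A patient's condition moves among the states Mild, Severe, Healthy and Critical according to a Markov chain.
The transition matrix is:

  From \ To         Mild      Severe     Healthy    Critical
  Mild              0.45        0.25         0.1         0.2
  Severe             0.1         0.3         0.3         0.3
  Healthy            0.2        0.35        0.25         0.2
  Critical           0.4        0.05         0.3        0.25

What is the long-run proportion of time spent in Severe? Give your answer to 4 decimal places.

0.2377

Let the stationary distribution be π with π = πP and π_1 + π_2 + π_3 + π_4 = 1.
π_1 = 0.45·π_1 + 0.1·π_2 + 0.2·π_3 + 0.4·π_4
π_2 = 0.25·π_1 + 0.3·π_2 + 0.35·π_3 + 0.05·π_4
π_3 = 0.1·π_1 + 0.3·π_2 + 0.25·π_3 + 0.3·π_4
Solving with the normalization constraint gives π = (0.2978, 0.2377, 0.2290, 0.2355).
So the stationary probability of Severe is 0.2377.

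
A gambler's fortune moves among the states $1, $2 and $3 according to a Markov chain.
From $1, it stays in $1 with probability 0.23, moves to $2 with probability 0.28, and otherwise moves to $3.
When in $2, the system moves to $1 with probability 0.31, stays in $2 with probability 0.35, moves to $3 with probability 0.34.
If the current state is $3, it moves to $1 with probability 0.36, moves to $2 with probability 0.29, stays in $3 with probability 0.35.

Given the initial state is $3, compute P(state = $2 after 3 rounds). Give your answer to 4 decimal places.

Propagate the distribution vector 3 rounds from $3.
After 0 rounds: (0.0000, 0.0000, 1.0000)
After 1 round: (0.3600, 0.2900, 0.3500)
After 2 rounds: (0.2987, 0.3038, 0.3975)
After 3 rounds: (0.3060, 0.3052, 0.3888)
P(in $2 after 3 rounds) = 0.3052

0.3052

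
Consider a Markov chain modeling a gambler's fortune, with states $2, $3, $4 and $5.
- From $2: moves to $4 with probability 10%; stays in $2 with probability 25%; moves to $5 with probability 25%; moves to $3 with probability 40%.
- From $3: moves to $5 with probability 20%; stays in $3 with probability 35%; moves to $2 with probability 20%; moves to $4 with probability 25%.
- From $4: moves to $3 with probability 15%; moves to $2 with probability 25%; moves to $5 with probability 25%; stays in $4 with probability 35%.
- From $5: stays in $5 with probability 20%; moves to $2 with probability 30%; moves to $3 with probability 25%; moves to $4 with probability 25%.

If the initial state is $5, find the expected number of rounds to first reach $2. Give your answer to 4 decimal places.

3.8253

Let t(s) be the expected number of rounds to first reach $2 from state s, with t($2) = 0. Conditioning on the first round:
t($3) = 1 + 0.35·t($3) + 0.25·t($4) + 0.2·t($5)
t($4) = 1 + 0.15·t($3) + 0.35·t($4) + 0.25·t($5)
t($5) = 1 + 0.25·t($3) + 0.25·t($4) + 0.2·t($5)
Solving: t($3) = 4.2503, t($4) = 3.9906, t($5) = 3.8253.
Expected rounds from $5 to $2: 3.8253.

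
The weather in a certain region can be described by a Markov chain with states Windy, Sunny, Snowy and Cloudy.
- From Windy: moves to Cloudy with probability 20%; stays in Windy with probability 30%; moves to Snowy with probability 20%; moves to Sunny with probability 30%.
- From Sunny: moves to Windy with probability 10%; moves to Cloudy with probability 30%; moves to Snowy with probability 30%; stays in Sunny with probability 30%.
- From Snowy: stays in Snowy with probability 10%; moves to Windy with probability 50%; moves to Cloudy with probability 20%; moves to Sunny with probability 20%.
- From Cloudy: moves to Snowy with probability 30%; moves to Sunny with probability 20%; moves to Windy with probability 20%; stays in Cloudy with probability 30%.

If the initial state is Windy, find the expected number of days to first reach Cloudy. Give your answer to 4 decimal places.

Let t(s) be the expected number of days to first reach Cloudy from state s, with t(Cloudy) = 0. Conditioning on the first day:
t(Windy) = 1 + 0.3·t(Windy) + 0.3·t(Sunny) + 0.2·t(Snowy)
t(Sunny) = 1 + 0.1·t(Windy) + 0.3·t(Sunny) + 0.3·t(Snowy)
t(Snowy) = 1 + 0.5·t(Windy) + 0.2·t(Sunny) + 0.1·t(Snowy)
Solving: t(Windy) = 4.3874, t(Sunny) = 3.9526, t(Snowy) = 4.4269.
Expected days from Windy to Cloudy: 4.3874.

4.3874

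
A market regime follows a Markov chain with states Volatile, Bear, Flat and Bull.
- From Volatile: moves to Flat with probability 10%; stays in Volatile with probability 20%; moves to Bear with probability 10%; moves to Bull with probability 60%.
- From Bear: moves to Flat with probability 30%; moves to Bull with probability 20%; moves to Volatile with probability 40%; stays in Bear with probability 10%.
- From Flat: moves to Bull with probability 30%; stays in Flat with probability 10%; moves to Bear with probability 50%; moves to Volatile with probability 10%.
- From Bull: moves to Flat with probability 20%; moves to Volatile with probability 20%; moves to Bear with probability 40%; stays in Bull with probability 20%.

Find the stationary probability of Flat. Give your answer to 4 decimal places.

Let the stationary distribution be π with π = πP and π_1 + π_2 + π_3 + π_4 = 1.
π_1 = 0.2·π_1 + 0.4·π_2 + 0.1·π_3 + 0.2·π_4
π_2 = 0.1·π_1 + 0.1·π_2 + 0.5·π_3 + 0.4·π_4
π_3 = 0.1·π_1 + 0.3·π_2 + 0.1·π_3 + 0.2·π_4
Solving with the normalization constraint gives π = (0.2351, 0.2677, 0.1848, 0.3125).
So the stationary probability of Flat is 0.1848.

0.1848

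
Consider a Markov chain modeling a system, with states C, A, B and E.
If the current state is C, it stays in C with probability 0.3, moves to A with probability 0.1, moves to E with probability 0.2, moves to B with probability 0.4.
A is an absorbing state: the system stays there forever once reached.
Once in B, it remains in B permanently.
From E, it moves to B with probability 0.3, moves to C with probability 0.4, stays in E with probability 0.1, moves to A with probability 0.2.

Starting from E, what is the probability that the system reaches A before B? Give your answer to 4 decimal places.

Let h(s) be the probability of absorption at A starting from transient state s. Then h(A) = 1 and h(B) = 0. By first-step analysis:
h(C) = 0.3·h(C) + 0.1·1 + 0.4·0 + 0.2·h(E)
h(E) = 0.4·h(C) + 0.2·1 + 0.3·0 + 0.1·h(E)
Solving: h(C) = 0.2364, h(E) = 0.3273.
Starting from E, the probability is 0.3273.

0.3273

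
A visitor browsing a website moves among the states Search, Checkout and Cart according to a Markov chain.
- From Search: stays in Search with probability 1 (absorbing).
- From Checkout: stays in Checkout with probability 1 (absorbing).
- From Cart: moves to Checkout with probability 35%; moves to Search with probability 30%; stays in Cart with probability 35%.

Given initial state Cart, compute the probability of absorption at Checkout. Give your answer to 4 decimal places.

Let h(s) be the probability of absorption at Checkout starting from transient state s. Then h(Checkout) = 1 and h(Search) = 0. By first-step analysis:
h(Cart) = 0.3·0 + 0.35·1 + 0.35·h(Cart)
Solving: h(Cart) = 0.5385.
Starting from Cart, the probability is 0.5385.

0.5385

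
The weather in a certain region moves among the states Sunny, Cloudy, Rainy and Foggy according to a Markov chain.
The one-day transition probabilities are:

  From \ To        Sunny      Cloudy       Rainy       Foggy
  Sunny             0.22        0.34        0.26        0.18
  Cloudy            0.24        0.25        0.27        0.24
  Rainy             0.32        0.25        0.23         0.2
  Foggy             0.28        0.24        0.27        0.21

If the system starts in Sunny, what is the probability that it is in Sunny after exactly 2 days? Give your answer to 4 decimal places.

Propagate the distribution vector 2 days from Sunny.
After 0 days: (1.0000, 0.0000, 0.0000, 0.0000)
After 1 day: (0.2200, 0.3400, 0.2600, 0.1800)
After 2 days: (0.2636, 0.2680, 0.2574, 0.2110)
P(in Sunny after 2 days) = 0.2636

0.2636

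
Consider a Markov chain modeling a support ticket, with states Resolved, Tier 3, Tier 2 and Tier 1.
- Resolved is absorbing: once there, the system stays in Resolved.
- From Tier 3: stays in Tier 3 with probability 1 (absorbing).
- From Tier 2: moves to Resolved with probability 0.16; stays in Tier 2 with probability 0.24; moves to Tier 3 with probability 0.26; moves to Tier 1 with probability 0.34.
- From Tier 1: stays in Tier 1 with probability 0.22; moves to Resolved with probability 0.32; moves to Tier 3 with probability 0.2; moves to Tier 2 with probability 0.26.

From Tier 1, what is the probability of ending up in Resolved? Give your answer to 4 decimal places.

0.5646

Let h(s) be the probability of absorption at Resolved starting from transient state s. Then h(Resolved) = 1 and h(Tier 3) = 0. By first-step analysis:
h(Tier 2) = 0.16·1 + 0.26·0 + 0.24·h(Tier 2) + 0.34·h(Tier 1)
h(Tier 1) = 0.32·1 + 0.2·0 + 0.26·h(Tier 2) + 0.22·h(Tier 1)
Solving: h(Tier 2) = 0.4631, h(Tier 1) = 0.5646.
Starting from Tier 1, the probability is 0.5646.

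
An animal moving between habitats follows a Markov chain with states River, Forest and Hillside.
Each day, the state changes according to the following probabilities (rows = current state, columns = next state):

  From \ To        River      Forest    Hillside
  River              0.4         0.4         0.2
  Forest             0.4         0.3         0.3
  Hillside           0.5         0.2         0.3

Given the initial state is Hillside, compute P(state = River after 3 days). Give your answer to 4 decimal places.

Propagate the distribution vector 3 days from Hillside.
After 0 days: (0.0000, 0.0000, 1.0000)
After 1 day: (0.5000, 0.2000, 0.3000)
After 2 days: (0.4300, 0.3200, 0.2500)
After 3 days: (0.4250, 0.3180, 0.2570)
P(in River after 3 days) = 0.4250

0.4250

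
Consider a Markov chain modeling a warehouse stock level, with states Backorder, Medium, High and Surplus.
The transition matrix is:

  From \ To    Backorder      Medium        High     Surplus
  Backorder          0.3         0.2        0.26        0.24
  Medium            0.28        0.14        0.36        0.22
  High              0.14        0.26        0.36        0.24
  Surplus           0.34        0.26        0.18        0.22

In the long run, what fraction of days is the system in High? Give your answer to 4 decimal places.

0.2926

Let the stationary distribution be π with π = πP and π_1 + π_2 + π_3 + π_4 = 1.
π_1 = 0.3·π_1 + 0.28·π_2 + 0.14·π_3 + 0.34·π_4
π_2 = 0.2·π_1 + 0.14·π_2 + 0.26·π_3 + 0.26·π_4
π_3 = 0.26·π_1 + 0.36·π_2 + 0.36·π_3 + 0.18·π_4
Solving with the normalization constraint gives π = (0.2581, 0.2183, 0.2926, 0.2310).
So the stationary probability of High is 0.2926.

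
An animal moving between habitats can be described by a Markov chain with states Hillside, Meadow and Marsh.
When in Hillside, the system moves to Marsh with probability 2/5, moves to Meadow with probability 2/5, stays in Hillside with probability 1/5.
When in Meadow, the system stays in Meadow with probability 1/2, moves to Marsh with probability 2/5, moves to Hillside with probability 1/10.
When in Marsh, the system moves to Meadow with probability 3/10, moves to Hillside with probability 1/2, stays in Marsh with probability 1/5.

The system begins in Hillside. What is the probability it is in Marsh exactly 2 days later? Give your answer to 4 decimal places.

0.3200

Sum over the intermediate state after 1 day:
P = P(Hillside→Hillside)·P(Hillside→Marsh) + P(Hillside→Meadow)·P(Meadow→Marsh) + P(Hillside→Marsh)·P(Marsh→Marsh)
  = 0.2×0.4 + 0.4×0.4 + 0.4×0.2
  = 0.0800 + 0.1600 + 0.0800 = 0.3200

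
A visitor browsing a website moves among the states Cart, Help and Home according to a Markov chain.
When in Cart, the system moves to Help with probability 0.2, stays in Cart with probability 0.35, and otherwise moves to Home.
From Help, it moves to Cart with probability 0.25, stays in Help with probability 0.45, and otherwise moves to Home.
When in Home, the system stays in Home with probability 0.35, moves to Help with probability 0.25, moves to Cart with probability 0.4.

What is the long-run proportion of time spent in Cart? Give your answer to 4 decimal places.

0.3393

Let the stationary distribution be π with π = πP and π_1 + π_2 + π_3 = 1.
π_1 = 0.35·π_1 + 0.25·π_2 + 0.4·π_3
π_2 = 0.2·π_1 + 0.45·π_2 + 0.25·π_3
Solving with the normalization constraint gives π = (0.3393, 0.2913, 0.3694).
So the stationary probability of Cart is 0.3393.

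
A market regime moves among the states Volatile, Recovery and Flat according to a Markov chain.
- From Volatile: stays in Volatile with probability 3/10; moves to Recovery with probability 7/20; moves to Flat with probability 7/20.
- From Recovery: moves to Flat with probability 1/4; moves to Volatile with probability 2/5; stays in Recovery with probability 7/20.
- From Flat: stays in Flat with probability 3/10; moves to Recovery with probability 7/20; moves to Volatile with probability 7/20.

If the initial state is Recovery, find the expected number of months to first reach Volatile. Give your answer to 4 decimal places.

Let t(s) be the expected number of months to first reach Volatile from state s, with t(Volatile) = 0. Conditioning on the first month:
t(Recovery) = 1 + 0.35·t(Recovery) + 0.25·t(Flat)
t(Flat) = 1 + 0.35·t(Recovery) + 0.3·t(Flat)
Solving: t(Recovery) = 2.5850, t(Flat) = 2.7211.
Expected months from Recovery to Volatile: 2.5850.

2.5850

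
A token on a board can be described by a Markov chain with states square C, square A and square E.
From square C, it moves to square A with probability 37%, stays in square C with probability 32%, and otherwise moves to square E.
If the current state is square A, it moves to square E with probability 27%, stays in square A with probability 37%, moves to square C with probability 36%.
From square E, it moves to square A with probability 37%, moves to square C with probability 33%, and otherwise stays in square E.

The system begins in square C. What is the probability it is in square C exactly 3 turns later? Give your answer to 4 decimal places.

Propagate the distribution vector 3 turns from square C.
After 0 turns: (1.0000, 0.0000, 0.0000)
After 1 turn: (0.3200, 0.3700, 0.3100)
After 2 turns: (0.3379, 0.3700, 0.2921)
After 3 turns: (0.3377, 0.3700, 0.2923)
P(in square C after 3 turns) = 0.3377

0.3377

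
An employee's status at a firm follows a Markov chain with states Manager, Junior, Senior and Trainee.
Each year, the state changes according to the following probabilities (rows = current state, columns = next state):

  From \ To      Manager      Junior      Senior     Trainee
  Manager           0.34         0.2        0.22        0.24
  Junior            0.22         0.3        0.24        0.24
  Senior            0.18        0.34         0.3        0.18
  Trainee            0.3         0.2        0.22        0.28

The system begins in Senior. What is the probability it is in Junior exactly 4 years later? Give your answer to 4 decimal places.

0.2607

Propagate the distribution vector 4 years from Senior.
After 0 years: (0.0000, 0.0000, 1.0000, 0.0000)
After 1 year: (0.1800, 0.3400, 0.3000, 0.1800)
After 2 years: (0.2440, 0.2760, 0.2508, 0.2292)
After 3 years: (0.2576, 0.2627, 0.2456, 0.2341)
After 4 years: (0.2598, 0.2607, 0.2449, 0.2346)
P(in Junior after 4 years) = 0.2607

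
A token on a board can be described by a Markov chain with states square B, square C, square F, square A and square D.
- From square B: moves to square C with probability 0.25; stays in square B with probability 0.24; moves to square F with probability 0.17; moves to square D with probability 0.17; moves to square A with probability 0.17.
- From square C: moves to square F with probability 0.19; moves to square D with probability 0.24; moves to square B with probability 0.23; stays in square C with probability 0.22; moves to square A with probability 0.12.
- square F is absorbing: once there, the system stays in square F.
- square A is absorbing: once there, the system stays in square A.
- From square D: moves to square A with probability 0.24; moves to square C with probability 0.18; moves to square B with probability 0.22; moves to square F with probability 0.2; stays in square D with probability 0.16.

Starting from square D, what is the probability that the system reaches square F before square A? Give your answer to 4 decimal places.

Let h(s) be the probability of absorption at square F starting from transient state s. Then h(square F) = 1 and h(square A) = 0. By first-step analysis:
h(square B) = 0.24·h(square B) + 0.25·h(square C) + 0.17·1 + 0.17·0 + 0.17·h(square D)
h(square C) = 0.23·h(square B) + 0.22·h(square C) + 0.19·1 + 0.12·0 + 0.24·h(square D)
h(square D) = 0.22·h(square B) + 0.18·h(square C) + 0.2·1 + 0.24·0 + 0.16·h(square D)
Solving: h(square B) = 0.5124, h(square C) = 0.5452, h(square D) = 0.4891.
Starting from square D, the probability is 0.4891.

0.4891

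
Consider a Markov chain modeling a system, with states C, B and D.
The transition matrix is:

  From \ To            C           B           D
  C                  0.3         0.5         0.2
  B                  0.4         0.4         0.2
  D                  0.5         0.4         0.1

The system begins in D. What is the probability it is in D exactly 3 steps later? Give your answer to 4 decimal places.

0.1810

Propagate the distribution vector 3 steps from D.
After 0 steps: (0.0000, 0.0000, 1.0000)
After 1 step: (0.5000, 0.4000, 0.1000)
After 2 steps: (0.3600, 0.4500, 0.1900)
After 3 steps: (0.3830, 0.4360, 0.1810)
P(in D after 3 steps) = 0.1810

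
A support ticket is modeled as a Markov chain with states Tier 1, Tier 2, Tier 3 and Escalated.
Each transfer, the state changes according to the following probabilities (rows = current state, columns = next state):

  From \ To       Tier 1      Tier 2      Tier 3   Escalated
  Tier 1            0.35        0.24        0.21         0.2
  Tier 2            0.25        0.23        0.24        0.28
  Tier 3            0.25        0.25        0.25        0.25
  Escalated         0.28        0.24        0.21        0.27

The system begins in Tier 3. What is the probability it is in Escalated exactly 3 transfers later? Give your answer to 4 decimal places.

Propagate the distribution vector 3 transfers from Tier 3.
After 0 transfers: (0.0000, 0.0000, 1.0000, 0.0000)
After 1 transfer: (0.2500, 0.2500, 0.2500, 0.2500)
After 2 transfers: (0.2825, 0.2400, 0.2275, 0.2500)
After 3 transfers: (0.2858, 0.2399, 0.2263, 0.2481)
P(in Escalated after 3 transfers) = 0.2481

0.2481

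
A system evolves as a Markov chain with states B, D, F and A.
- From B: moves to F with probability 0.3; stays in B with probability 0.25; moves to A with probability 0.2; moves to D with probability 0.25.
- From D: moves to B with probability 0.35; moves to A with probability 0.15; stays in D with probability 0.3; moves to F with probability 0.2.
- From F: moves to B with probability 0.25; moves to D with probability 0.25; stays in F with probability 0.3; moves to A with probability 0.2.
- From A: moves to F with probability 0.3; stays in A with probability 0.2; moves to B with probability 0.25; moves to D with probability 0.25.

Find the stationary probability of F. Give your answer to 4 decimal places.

Let the stationary distribution be π with π = πP and π_1 + π_2 + π_3 + π_4 = 1.
π_1 = 0.25·π_1 + 0.35·π_2 + 0.25·π_3 + 0.25·π_4
π_2 = 0.25·π_1 + 0.3·π_2 + 0.25·π_3 + 0.25·π_4
π_3 = 0.3·π_1 + 0.2·π_2 + 0.3·π_3 + 0.3·π_4
Solving with the normalization constraint gives π = (0.2763, 0.2632, 0.2737, 0.1868).
So the stationary probability of F is 0.2737.

0.2737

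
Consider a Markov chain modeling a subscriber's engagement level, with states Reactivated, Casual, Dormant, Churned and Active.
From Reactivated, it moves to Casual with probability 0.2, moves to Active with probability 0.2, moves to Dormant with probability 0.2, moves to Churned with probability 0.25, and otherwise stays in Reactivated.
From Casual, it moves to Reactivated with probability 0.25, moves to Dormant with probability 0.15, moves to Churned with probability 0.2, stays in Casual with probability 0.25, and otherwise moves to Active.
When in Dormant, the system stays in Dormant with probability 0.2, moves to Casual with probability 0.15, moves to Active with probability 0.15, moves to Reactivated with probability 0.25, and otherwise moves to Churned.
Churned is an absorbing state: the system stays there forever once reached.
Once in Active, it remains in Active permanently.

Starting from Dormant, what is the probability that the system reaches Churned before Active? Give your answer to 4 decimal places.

Let h(s) be the probability of absorption at Churned starting from transient state s. Then h(Churned) = 1 and h(Active) = 0. By first-step analysis:
h(Reactivated) = 0.15·h(Reactivated) + 0.2·h(Casual) + 0.2·h(Dormant) + 0.25·1 + 0.2·0
h(Casual) = 0.25·h(Reactivated) + 0.25·h(Casual) + 0.15·h(Dormant) + 0.2·1 + 0.15·0
h(Dormant) = 0.25·h(Reactivated) + 0.15·h(Casual) + 0.2·h(Dormant) + 0.25·1 + 0.15·0
Solving: h(Reactivated) = 0.5708, h(Casual) = 0.5767, h(Dormant) = 0.5990.
Starting from Dormant, the probability is 0.5990.

0.5990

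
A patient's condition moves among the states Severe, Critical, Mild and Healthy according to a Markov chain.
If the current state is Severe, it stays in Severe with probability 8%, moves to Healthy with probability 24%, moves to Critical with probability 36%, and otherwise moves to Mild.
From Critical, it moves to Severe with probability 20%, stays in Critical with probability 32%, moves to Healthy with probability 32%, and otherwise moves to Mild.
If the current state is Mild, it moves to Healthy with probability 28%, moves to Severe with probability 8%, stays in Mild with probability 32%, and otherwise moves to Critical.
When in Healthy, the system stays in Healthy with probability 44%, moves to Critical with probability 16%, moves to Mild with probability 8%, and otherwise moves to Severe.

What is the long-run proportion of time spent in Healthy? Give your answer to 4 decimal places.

Let the stationary distribution be π with π = πP and π_1 + π_2 + π_3 + π_4 = 1.
π_1 = 0.08·π_1 + 0.2·π_2 + 0.08·π_3 + 0.32·π_4
π_2 = 0.36·π_1 + 0.32·π_2 + 0.32·π_3 + 0.16·π_4
π_3 = 0.32·π_1 + 0.16·π_2 + 0.32·π_3 + 0.08·π_4
Solving with the normalization constraint gives π = (0.1938, 0.2738, 0.1953, 0.3371).
So the stationary probability of Healthy is 0.3371.

0.3371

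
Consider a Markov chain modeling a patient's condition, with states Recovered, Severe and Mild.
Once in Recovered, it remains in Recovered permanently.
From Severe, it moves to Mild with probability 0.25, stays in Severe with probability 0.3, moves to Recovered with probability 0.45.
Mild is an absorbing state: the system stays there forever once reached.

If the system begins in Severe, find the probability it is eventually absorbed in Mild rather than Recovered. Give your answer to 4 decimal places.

0.3571

Let h(s) be the probability of absorption at Mild starting from transient state s. Then h(Mild) = 1 and h(Recovered) = 0. By first-step analysis:
h(Severe) = 0.45·0 + 0.3·h(Severe) + 0.25·1
Solving: h(Severe) = 0.3571.
Starting from Severe, the probability is 0.3571.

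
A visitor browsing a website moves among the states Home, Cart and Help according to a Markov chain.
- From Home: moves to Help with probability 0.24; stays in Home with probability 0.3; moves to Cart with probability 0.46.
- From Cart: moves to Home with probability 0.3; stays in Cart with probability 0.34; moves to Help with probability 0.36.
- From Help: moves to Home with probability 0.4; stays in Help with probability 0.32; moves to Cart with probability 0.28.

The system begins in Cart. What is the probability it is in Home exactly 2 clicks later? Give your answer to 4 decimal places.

0.3360

Sum over the intermediate state after 1 click:
P = P(Cart→Home)·P(Home→Home) + P(Cart→Cart)·P(Cart→Home) + P(Cart→Help)·P(Help→Home)
  = 0.3×0.3 + 0.34×0.3 + 0.36×0.4
  = 0.0900 + 0.1020 + 0.1440 = 0.3360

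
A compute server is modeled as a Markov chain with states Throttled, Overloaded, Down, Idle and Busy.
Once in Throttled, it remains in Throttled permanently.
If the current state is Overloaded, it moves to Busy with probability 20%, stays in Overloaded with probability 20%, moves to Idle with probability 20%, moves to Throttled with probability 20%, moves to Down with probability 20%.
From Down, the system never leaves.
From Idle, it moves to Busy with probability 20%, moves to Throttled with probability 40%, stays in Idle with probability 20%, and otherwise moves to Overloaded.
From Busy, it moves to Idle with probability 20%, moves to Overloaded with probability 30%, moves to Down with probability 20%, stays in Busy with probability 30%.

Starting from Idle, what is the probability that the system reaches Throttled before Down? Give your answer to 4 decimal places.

0.7500

Let h(s) be the probability of absorption at Throttled starting from transient state s. Then h(Throttled) = 1 and h(Down) = 0. By first-step analysis:
h(Overloaded) = 0.2·1 + 0.2·h(Overloaded) + 0.2·0 + 0.2·h(Idle) + 0.2·h(Busy)
h(Idle) = 0.4·1 + 0.2·h(Overloaded) + 0.2·h(Idle) + 0.2·h(Busy)
h(Busy) = 0.3·h(Overloaded) + 0.2·0 + 0.2·h(Idle) + 0.3·h(Busy)
Solving: h(Overloaded) = 0.5500, h(Idle) = 0.7500, h(Busy) = 0.4500.
Starting from Idle, the probability is 0.7500.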